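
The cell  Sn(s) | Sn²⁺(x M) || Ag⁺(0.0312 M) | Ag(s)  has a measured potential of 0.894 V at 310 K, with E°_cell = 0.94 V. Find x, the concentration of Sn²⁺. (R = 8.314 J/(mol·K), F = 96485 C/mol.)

0.03 M

From the Nernst equation, ln Q = nF(E° − E)/RT = 2×96485×(0.94 − 0.894)/(8.314×310) = 3.444, so Q = 31.3.
With Q = [Sn²⁺]/[Ag⁺]^2 and the known concentrations, [Sn²⁺] in the numerator gives [Sn²⁺] = 0.03 M.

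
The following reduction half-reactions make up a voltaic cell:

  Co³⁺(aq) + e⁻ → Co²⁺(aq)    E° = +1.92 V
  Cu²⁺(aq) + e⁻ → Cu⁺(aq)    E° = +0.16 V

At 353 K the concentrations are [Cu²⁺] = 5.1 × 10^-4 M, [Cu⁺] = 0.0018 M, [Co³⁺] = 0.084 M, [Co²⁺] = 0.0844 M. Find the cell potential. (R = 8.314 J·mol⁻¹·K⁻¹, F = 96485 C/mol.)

The Co³⁺/Co²⁺ couple has the higher reduction potential and acts as the cathode, so E°_cell = +1.92 − (+0.16) = 1.76 V.
Balancing electrons gives n = 1; the reaction quotient is Q = [Cu²⁺]·[Co²⁺]/([Cu⁺]·[Co³⁺]) = 0.285.
E = E° − (RT/nF) ln Q = 1.76 − (8.314×353)/(1×96485) × (-1.256) = 1.760 + 0.038 = 1.798 V.

1.80 V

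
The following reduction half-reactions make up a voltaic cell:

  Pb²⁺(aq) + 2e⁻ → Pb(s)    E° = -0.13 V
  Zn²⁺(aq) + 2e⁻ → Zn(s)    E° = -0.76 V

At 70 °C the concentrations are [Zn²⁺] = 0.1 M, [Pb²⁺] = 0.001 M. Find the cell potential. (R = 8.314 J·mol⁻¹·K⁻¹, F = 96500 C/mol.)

0.562 V

The Pb²⁺/Pb couple has the higher reduction potential and acts as the cathode, so E°_cell = -0.13 − (-0.76) = 0.63 V.
Balancing electrons gives n = 2; the reaction quotient is Q = [Zn²⁺]/[Pb²⁺] = 100.
E = E° − (RT/nF) ln Q = 0.63 − (8.314×343)/(2×96500) × (4.605) = 0.630 − 0.068 = 0.562 V.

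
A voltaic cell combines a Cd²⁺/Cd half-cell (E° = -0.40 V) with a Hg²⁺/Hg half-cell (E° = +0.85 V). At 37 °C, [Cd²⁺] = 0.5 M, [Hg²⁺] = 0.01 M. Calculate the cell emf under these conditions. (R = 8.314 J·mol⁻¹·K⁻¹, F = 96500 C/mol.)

The Hg²⁺/Hg couple has the higher reduction potential and acts as the cathode, so E°_cell = +0.85 − (-0.40) = 1.25 V.
Balancing electrons gives n = 2; the reaction quotient is Q = [Cd²⁺]/[Hg²⁺] = 50.0.
E = E° − (RT/nF) ln Q = 1.25 − (8.314×310)/(2×96500) × (3.912) = 1.250 − 0.052 = 1.198 V.

1.20 V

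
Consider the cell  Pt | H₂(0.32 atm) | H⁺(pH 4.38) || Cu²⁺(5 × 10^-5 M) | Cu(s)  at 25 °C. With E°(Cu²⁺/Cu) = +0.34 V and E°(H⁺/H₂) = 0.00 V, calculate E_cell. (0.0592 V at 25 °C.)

0.46 V

The Cu²⁺/Cu couple is the cathode, so E°_cell = 0.34 V; n = 2.
[H⁺] = 10^(−4.38) = 4.2 × 10^-5 M, and Q = [H⁺]^2 / ([Cu²⁺]·P(H₂)) = 1.09 × 10^-4.
E = E° − (0.0592/2) log Q = 0.34 − (0.0592/2)(-3.964) = 0.457 V.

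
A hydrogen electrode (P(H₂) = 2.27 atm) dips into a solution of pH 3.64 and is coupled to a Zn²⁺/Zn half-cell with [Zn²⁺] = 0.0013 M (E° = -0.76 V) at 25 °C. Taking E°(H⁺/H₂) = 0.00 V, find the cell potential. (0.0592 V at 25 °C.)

The hydrogen couple is the cathode, so E°_cell = 0.76 V; n = 2.
[H⁺] = 10^(−3.64) = 2.3 × 10^-4 M, and Q = [Zn²⁺]·P(H₂) / [H⁺]^2 = 5.62 × 10^4.
E = E° − (0.0592/2) log Q = 0.76 − (0.0592/2)(4.750) = 0.619 V.

0.62 V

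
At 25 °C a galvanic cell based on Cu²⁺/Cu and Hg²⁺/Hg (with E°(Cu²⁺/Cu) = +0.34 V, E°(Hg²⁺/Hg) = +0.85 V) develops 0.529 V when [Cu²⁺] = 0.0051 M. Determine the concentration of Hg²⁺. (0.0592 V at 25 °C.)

0.022 M

From the Nernst equation, log Q = n(E° − E)/0.0592 = 2(0.51 − 0.529)/0.0592 = -0.642, so Q = 0.228.
With Q = [Cu²⁺]/[Hg²⁺] and the known concentrations, [Hg²⁺] in the denominator gives [Hg²⁺] = 0.022 M.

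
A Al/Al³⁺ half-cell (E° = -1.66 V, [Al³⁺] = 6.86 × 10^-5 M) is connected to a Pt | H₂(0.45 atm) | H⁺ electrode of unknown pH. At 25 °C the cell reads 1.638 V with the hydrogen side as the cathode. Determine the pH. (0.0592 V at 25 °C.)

pH = 1.93

E°_cell = 1.66 V and n = 6.
log Q = n(E° − E)/0.0592 = 6×(1.66 − 1.638)/0.0592 = 2.230.
With Q = [Al³⁺]^2·P(H₂)^3 / [H⁺]^6, solving for [H⁺] gives log[H⁺] = -1.933, so pH = 1.93.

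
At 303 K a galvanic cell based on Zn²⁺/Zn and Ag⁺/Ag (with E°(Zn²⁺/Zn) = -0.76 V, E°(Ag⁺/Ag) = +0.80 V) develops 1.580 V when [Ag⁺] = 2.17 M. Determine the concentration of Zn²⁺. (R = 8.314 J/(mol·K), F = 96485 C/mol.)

1.0 M

From the Nernst equation, ln Q = nF(E° − E)/RT = 2×96485×(1.56 − 1.580)/(8.314×303) = -1.532, so Q = 0.216.
With Q = [Zn²⁺]/[Ag⁺]^2 and the known concentrations, [Zn²⁺] in the numerator gives [Zn²⁺] = 1.0 M.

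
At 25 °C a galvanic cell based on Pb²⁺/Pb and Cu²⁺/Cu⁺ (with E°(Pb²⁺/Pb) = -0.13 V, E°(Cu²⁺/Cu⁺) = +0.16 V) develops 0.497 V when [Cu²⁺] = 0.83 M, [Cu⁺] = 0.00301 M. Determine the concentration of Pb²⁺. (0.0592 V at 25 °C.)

From the Nernst equation, log Q = n(E° − E)/0.0592 = 2(0.29 − 0.497)/0.0592 = -6.993, so Q = 1.02 × 10^-7.
With Q = [Pb²⁺]·[Cu⁺]^2/[Cu²⁺]^2 and the known concentrations, [Pb²⁺] in the numerator gives [Pb²⁺] = 0.0077 M.

0.0077 M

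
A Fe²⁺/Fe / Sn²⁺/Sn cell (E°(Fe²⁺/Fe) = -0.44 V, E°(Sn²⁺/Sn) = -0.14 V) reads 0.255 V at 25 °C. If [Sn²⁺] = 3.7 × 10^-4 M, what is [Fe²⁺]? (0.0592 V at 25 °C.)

0.012 M

From the Nernst equation, log Q = n(E° − E)/0.0592 = 2(0.30 − 0.255)/0.0592 = 1.520, so Q = 33.1.
With Q = [Fe²⁺]/[Sn²⁺] and the known concentrations, [Fe²⁺] in the numerator gives [Fe²⁺] = 0.012 M.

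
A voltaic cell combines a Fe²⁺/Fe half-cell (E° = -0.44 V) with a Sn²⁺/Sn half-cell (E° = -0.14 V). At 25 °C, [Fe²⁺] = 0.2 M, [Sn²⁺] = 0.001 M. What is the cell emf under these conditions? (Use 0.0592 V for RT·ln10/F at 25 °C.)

0.232 V

The Sn²⁺/Sn couple has the higher reduction potential and acts as the cathode, so E°_cell = -0.14 − (-0.44) = 0.30 V.
Balancing electrons gives n = 2; the reaction quotient is Q = [Fe²⁺]/[Sn²⁺] = 200.
At 25 °C, E = E° − (0.0592/n) log Q = 0.30 − (0.0592/2)(2.301) = 0.300 − 0.068 = 0.232 V.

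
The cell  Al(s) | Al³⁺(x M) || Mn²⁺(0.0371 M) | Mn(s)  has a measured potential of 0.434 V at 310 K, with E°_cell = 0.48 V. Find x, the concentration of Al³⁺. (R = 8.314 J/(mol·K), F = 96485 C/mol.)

From the Nernst equation, ln Q = nF(E° − E)/RT = 6×96485×(0.48 − 0.434)/(8.314×310) = 10.332, so Q = 3.07 × 10^4.
With Q = [Al³⁺]^2/[Mn²⁺]^3 and the known concentrations, [Al³⁺]^2 in the numerator gives [Al³⁺] = 1.3 M.

1.3 M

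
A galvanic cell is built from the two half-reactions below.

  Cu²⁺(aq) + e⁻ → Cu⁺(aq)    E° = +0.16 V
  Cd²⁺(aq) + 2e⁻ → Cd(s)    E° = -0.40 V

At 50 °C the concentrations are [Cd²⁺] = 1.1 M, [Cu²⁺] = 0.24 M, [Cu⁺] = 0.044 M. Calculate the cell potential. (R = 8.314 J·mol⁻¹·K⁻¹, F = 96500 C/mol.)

0.606 V

The Cu²⁺/Cu⁺ couple has the higher reduction potential and acts as the cathode, so E°_cell = +0.16 − (-0.40) = 0.56 V.
Balancing electrons gives n = 2; the reaction quotient is Q = [Cd²⁺]·[Cu⁺]^2/[Cu²⁺]^2 = 0.0370.
E = E° − (RT/nF) ln Q = 0.56 − (8.314×323)/(2×96500) × (-3.298) = 0.560 + 0.046 = 0.606 V.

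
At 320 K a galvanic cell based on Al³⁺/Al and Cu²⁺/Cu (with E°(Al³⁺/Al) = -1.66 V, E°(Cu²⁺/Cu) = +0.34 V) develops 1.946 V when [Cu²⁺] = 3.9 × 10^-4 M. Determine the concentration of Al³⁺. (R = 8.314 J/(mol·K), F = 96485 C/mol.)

From the Nernst equation, ln Q = nF(E° − E)/RT = 6×96485×(2.00 − 1.946)/(8.314×320) = 11.750, so Q = 1.27 × 10^5.
With Q = [Al³⁺]^2/[Cu²⁺]^3 and the known concentrations, [Al³⁺]^2 in the numerator gives [Al³⁺] = 0.0027 M.

0.0027 M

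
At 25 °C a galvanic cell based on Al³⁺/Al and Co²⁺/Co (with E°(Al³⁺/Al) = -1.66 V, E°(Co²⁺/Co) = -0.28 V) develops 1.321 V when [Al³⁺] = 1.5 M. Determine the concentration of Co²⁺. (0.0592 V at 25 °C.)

From the Nernst equation, log Q = n(E° − E)/0.0592 = 6(1.38 − 1.321)/0.0592 = 5.980, so Q = 9.54 × 10^5.
With Q = [Al³⁺]^2/[Co²⁺]^3 and the known concentrations, [Co²⁺]^3 in the denominator gives [Co²⁺] = 0.013 M.

0.013 M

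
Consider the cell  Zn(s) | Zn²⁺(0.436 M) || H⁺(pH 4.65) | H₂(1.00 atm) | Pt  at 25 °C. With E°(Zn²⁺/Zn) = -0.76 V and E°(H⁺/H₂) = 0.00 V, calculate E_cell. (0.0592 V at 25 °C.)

0.50 V

The hydrogen couple is the cathode, so E°_cell = 0.76 V; n = 2.
[H⁺] = 10^(−4.65) = 2.2 × 10^-5 M, and Q = [Zn²⁺]·P(H₂) / [H⁺]^2 = 8.7 × 10^8.
E = E° − (0.0592/2) log Q = 0.76 − (0.0592/2)(8.939) = 0.495 V.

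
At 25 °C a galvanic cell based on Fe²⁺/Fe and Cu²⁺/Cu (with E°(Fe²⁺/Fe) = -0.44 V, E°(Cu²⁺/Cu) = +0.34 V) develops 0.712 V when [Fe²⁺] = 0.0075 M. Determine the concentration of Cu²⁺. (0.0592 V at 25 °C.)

From the Nernst equation, log Q = n(E° − E)/0.0592 = 2(0.78 − 0.712)/0.0592 = 2.297, so Q = 198.
With Q = [Fe²⁺]/[Cu²⁺] and the known concentrations, [Cu²⁺] in the denominator gives [Cu²⁺] = 3.8 × 10^-5 M.

3.8 × 10^-5 M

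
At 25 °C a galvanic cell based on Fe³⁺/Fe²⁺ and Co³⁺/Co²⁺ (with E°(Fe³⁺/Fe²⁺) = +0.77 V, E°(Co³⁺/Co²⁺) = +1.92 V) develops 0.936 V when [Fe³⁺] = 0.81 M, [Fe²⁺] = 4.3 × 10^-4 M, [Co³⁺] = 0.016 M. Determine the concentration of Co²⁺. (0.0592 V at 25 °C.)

From the Nernst equation, log Q = n(E° − E)/0.0592 = 1(1.15 − 0.936)/0.0592 = 3.615, so Q = 4120.
With Q = [Fe³⁺]·[Co²⁺]/([Fe²⁺]·[Co³⁺]) and the known concentrations, [Co²⁺] in the numerator gives [Co²⁺] = 0.035 M.

0.035 M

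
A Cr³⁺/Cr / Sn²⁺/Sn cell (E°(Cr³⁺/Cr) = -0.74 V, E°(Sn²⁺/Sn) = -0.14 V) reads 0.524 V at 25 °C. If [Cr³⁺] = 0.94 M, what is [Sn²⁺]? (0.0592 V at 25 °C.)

From the Nernst equation, log Q = n(E° − E)/0.0592 = 6(0.60 − 0.524)/0.0592 = 7.703, so Q = 5.04 × 10^7.
With Q = [Cr³⁺]^2/[Sn²⁺]^3 and the known concentrations, [Sn²⁺]^3 in the denominator gives [Sn²⁺] = 0.0026 M.

0.0026 M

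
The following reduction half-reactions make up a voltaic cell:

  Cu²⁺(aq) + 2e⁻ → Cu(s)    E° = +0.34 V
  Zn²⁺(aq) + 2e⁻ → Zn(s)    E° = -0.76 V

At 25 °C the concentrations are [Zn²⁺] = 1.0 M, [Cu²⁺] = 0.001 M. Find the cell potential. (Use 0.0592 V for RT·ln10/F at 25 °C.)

1.01 V

The Cu²⁺/Cu couple has the higher reduction potential and acts as the cathode, so E°_cell = +0.34 − (-0.76) = 1.10 V.
Balancing electrons gives n = 2; the reaction quotient is Q = [Zn²⁺]/[Cu²⁺] = 1000.
At 25 °C, E = E° − (0.0592/n) log Q = 1.10 − (0.0592/2)(3.000) = 1.100 − 0.089 = 1.011 V.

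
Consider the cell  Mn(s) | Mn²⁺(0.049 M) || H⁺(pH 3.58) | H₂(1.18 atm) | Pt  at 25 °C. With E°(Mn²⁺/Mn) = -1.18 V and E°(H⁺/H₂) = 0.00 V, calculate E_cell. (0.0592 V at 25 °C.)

1.00 V

The hydrogen couple is the cathode, so E°_cell = 1.18 V; n = 2.
[H⁺] = 10^(−3.58) = 2.6 × 10^-4 M, and Q = [Mn²⁺]·P(H₂) / [H⁺]^2 = 8.36 × 10^5.
E = E° − (0.0592/2) log Q = 1.18 − (0.0592/2)(5.922) = 1.005 V.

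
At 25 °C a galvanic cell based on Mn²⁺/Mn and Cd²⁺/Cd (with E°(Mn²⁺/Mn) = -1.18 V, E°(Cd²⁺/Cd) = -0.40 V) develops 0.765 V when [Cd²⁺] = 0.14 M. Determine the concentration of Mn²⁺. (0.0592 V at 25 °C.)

From the Nernst equation, log Q = n(E° − E)/0.0592 = 2(0.78 − 0.765)/0.0592 = 0.507, so Q = 3.21.
With Q = [Mn²⁺]/[Cd²⁺] and the known concentrations, [Mn²⁺] in the numerator gives [Mn²⁺] = 0.45 M.

0.45 M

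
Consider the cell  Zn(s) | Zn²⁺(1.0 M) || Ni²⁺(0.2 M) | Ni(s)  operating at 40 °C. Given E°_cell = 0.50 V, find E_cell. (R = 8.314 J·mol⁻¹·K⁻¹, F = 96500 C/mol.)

0.478 V

Balancing electrons gives n = 2; the reaction quotient is Q = [Zn²⁺]/[Ni²⁺] = 5.00.
E = E° − (RT/nF) ln Q = 0.50 − (8.314×313)/(2×96500) × (1.609) = 0.500 − 0.022 = 0.478 V.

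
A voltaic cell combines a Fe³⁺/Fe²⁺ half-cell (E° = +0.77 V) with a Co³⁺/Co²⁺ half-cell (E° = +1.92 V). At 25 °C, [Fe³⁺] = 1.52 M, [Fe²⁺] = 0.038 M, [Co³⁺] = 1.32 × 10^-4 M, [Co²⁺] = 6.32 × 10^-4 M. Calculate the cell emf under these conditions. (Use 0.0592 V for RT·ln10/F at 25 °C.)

1.01 V

The Co³⁺/Co²⁺ couple has the higher reduction potential and acts as the cathode, so E°_cell = +1.92 − (+0.77) = 1.15 V.
Balancing electrons gives n = 1; the reaction quotient is Q = [Fe³⁺]·[Co²⁺]/([Fe²⁺]·[Co³⁺]) = 192.
At 25 °C, E = E° − (0.0592/n) log Q = 1.15 − (0.0592/1)(2.282) = 1.150 − 0.135 = 1.015 V.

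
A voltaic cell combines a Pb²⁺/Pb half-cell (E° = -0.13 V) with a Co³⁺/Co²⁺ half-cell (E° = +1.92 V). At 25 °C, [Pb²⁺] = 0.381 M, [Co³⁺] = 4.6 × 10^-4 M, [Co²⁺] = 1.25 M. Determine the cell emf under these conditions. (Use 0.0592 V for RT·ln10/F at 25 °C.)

The Co³⁺/Co²⁺ couple has the higher reduction potential and acts as the cathode, so E°_cell = +1.92 − (-0.13) = 2.05 V.
Balancing electrons gives n = 2; the reaction quotient is Q = [Pb²⁺]·[Co²⁺]^2/[Co³⁺]^2 = 2.81 × 10^6.
At 25 °C, E = E° − (0.0592/n) log Q = 2.05 − (0.0592/2)(6.449) = 2.050 − 0.191 = 1.859 V.

1.86 V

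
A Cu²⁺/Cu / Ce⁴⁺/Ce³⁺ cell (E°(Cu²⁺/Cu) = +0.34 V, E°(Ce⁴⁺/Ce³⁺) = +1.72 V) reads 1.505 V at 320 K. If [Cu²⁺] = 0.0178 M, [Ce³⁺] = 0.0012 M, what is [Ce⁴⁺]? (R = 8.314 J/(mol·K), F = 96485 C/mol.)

0.015 M

From the Nernst equation, ln Q = nF(E° − E)/RT = 2×96485×(1.38 − 1.505)/(8.314×320) = -9.067, so Q = 1.15 × 10^-4.
With Q = [Cu²⁺]·[Ce³⁺]^2/[Ce⁴⁺]^2 and the known concentrations, [Ce⁴⁺]^2 in the denominator gives [Ce⁴⁺] = 0.015 M.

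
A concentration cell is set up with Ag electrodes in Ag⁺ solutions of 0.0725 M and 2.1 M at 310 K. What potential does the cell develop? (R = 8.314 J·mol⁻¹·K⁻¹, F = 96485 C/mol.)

Both half-cells are Ag⁺/Ag, so E°_cell = 0. The concentrated side is the cathode; the cell reaction moves Ag⁺ from high to low concentration with n = 1.
Q = [Ag⁺]_dilute/[Ag⁺]_conc = 0.0725/2.1 = 0.0345.
E = 0 − (RT/nF) ln Q = −((8.314×310)/(1×96485))(-3.366) = 0.0899 V.

0.090 V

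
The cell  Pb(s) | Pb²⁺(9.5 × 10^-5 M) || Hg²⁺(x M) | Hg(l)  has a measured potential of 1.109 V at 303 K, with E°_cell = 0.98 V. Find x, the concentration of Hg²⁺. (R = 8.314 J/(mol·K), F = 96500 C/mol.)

1.9 M

From the Nernst equation, ln Q = nF(E° − E)/RT = 2×96500×(0.98 − 1.109)/(8.314×303) = -9.883, so Q = 5.1 × 10^-5.
With Q = [Pb²⁺]/[Hg²⁺] and the known concentrations, [Hg²⁺] in the denominator gives [Hg²⁺] = 1.9 M.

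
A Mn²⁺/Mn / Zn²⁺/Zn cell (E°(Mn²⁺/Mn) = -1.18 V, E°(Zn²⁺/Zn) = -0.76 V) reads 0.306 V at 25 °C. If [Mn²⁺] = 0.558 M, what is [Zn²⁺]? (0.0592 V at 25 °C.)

From the Nernst equation, log Q = n(E° − E)/0.0592 = 2(0.42 − 0.306)/0.0592 = 3.851, so Q = 7100.
With Q = [Mn²⁺]/[Zn²⁺] and the known concentrations, [Zn²⁺] in the denominator gives [Zn²⁺] = 7.9 × 10^-5 M.

7.9 × 10^-5 M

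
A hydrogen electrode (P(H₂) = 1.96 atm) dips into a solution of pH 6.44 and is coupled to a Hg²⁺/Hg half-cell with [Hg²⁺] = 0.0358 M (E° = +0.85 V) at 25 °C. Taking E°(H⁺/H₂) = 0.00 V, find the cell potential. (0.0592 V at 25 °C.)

1.20 V

The Hg²⁺/Hg couple is the cathode, so E°_cell = 0.85 V; n = 2.
[H⁺] = 10^(−6.44) = 3.6 × 10^-7 M, and Q = [H⁺]^2 / ([Hg²⁺]·P(H₂)) = 1.88 × 10^-12.
E = E° − (0.0592/2) log Q = 0.85 − (0.0592/2)(-11.726) = 1.197 V.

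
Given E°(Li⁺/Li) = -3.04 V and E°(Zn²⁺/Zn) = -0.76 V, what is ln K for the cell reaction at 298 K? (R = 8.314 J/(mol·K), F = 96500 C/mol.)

E°_cell = -0.76 − (-3.04) = 2.28 V, with n = 2 electrons transferred.
At equilibrium E = 0, so the Nernst equation gives ln K = nFE°/RT = (2)(96500)(2.28)/((8.314)(298)) = 177.61.

ln K = 177.6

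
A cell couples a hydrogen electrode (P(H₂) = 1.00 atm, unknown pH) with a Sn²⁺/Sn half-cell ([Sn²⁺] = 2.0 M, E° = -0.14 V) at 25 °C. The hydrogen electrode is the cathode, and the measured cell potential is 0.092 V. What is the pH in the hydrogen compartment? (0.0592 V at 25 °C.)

E°_cell = 0.14 V and n = 2.
log Q = n(E° − E)/0.0592 = 2×(0.14 − 0.092)/0.0592 = 1.622.
With Q = [Sn²⁺]·P(H₂) / [H⁺]^2, solving for [H⁺] gives log[H⁺] = -0.660, so pH = 0.66.

pH = 0.66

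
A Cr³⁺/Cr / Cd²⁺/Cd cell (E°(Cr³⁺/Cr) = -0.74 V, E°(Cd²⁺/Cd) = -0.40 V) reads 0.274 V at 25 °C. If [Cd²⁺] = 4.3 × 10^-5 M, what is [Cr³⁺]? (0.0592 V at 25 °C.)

6.2 × 10^-4 M

From the Nernst equation, log Q = n(E° − E)/0.0592 = 6(0.34 − 0.274)/0.0592 = 6.689, so Q = 4.89 × 10^6.
With Q = [Cr³⁺]^2/[Cd²⁺]^3 and the known concentrations, [Cr³⁺]^2 in the numerator gives [Cr³⁺] = 6.2 × 10^-4 M.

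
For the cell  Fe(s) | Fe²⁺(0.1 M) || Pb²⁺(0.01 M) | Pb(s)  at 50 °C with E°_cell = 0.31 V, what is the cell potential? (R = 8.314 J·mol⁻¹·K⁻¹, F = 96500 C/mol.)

Balancing electrons gives n = 2; the reaction quotient is Q = [Fe²⁺]/[Pb²⁺] = 10.0.
E = E° − (RT/nF) ln Q = 0.31 − (8.314×323)/(2×96500) × (2.303) = 0.310 − 0.032 = 0.278 V.

0.278 V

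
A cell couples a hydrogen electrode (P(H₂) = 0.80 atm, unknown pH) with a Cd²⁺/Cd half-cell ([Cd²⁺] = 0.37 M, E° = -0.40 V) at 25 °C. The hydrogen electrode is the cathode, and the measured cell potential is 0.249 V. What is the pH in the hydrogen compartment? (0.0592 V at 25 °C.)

pH = 2.82

E°_cell = 0.40 V and n = 2.
log Q = n(E° − E)/0.0592 = 2×(0.40 − 0.249)/0.0592 = 5.101.
With Q = [Cd²⁺]·P(H₂) / [H⁺]^2, solving for [H⁺] gives log[H⁺] = -2.815, so pH = 2.82.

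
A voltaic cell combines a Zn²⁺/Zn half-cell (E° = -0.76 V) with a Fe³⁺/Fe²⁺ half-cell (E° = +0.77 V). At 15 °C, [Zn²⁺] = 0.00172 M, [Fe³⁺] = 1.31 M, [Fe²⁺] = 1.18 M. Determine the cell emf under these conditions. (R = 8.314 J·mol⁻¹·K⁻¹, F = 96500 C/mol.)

The Fe³⁺/Fe²⁺ couple has the higher reduction potential and acts as the cathode, so E°_cell = +0.77 − (-0.76) = 1.53 V.
Balancing electrons gives n = 2; the reaction quotient is Q = [Zn²⁺]·[Fe²⁺]^2/[Fe³⁺]^2 = 0.00140.
E = E° − (RT/nF) ln Q = 1.53 − (8.314×288)/(2×96500) × (-6.574) = 1.530 + 0.082 = 1.612 V.

1.61 V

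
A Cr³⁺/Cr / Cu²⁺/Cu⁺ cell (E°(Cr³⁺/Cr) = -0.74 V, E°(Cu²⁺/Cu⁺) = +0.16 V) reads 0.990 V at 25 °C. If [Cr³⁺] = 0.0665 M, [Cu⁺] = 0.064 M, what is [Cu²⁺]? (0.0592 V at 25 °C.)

0.86 M

From the Nernst equation, log Q = n(E° − E)/0.0592 = 3(0.90 − 0.990)/0.0592 = -4.561, so Q = 2.75 × 10^-5.
With Q = [Cr³⁺]·[Cu⁺]^3/[Cu²⁺]^3 and the known concentrations, [Cu²⁺]^3 in the denominator gives [Cu²⁺] = 0.86 M.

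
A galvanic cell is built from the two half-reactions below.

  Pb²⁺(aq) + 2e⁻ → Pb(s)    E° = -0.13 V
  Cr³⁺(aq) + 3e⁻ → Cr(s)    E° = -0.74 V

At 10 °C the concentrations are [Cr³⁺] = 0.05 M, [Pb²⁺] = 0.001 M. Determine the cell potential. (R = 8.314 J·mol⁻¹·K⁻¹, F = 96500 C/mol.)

0.550 V

The Pb²⁺/Pb couple has the higher reduction potential and acts as the cathode, so E°_cell = -0.13 − (-0.74) = 0.61 V.
Balancing electrons gives n = 6; the reaction quotient is Q = [Cr³⁺]^2/[Pb²⁺]^3 = 2.5 × 10^6.
E = E° − (RT/nF) ln Q = 0.61 − (8.314×283)/(6×96500) × (14.732) = 0.610 − 0.060 = 0.550 V.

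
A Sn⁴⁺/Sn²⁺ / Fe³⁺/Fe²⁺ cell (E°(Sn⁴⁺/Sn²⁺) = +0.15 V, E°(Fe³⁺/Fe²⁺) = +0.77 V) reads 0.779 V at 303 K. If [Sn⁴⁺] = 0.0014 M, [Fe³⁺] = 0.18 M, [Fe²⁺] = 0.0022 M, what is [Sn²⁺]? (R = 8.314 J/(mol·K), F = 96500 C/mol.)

From the Nernst equation, ln Q = nF(E° − E)/RT = 2×96500×(0.62 − 0.779)/(8.314×303) = -12.182, so Q = 5.12 × 10^-6.
With Q = [Sn⁴⁺]·[Fe²⁺]^2/([Sn²⁺]·[Fe³⁺]^2) and the known concentrations, [Sn²⁺] in the denominator gives [Sn²⁺] = 0.041 M.

0.041 M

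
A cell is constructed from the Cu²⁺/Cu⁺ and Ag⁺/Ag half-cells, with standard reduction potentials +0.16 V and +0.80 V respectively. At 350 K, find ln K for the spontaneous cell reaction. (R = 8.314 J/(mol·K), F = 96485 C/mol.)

E°_cell = +0.80 − (+0.16) = 0.64 V, with n = 1 electron transferred.
At equilibrium E = 0, so the Nernst equation gives ln K = nFE°/RT = (1)(96485)(0.64)/((8.314)(350)) = 21.22.

ln K = 21.2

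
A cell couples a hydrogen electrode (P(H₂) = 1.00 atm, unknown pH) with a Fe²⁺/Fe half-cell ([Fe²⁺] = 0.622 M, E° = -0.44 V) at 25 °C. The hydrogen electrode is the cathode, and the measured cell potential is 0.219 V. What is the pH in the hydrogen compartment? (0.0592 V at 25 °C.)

pH = 3.84

E°_cell = 0.44 V and n = 2.
log Q = n(E° − E)/0.0592 = 2×(0.44 − 0.219)/0.0592 = 7.466.
With Q = [Fe²⁺]·P(H₂) / [H⁺]^2, solving for [H⁺] gives log[H⁺] = -3.836, so pH = 3.84.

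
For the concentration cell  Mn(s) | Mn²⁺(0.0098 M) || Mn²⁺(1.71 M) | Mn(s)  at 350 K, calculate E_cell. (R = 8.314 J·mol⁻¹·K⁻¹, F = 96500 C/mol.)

Both half-cells are Mn²⁺/Mn, so E°_cell = 0. The concentrated side is the cathode; the cell reaction moves Mn²⁺ from high to low concentration with n = 2.
Q = [Mn²⁺]_dilute/[Mn²⁺]_conc = 0.0098/1.71 = 0.00573.
E = 0 − (RT/nF) ln Q = −((8.314×350)/(2×96500))(-5.162) = 0.0778 V.

0.078 V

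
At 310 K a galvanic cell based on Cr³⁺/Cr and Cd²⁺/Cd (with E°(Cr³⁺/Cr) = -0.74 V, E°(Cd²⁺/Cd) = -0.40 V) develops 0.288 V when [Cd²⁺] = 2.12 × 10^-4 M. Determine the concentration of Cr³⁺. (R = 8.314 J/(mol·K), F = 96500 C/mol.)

0.0011 M

From the Nernst equation, ln Q = nF(E° − E)/RT = 6×96500×(0.34 − 0.288)/(8.314×310) = 11.682, so Q = 1.18 × 10^5.
With Q = [Cr³⁺]^2/[Cd²⁺]^3 and the known concentrations, [Cr³⁺]^2 in the numerator gives [Cr³⁺] = 0.0011 M.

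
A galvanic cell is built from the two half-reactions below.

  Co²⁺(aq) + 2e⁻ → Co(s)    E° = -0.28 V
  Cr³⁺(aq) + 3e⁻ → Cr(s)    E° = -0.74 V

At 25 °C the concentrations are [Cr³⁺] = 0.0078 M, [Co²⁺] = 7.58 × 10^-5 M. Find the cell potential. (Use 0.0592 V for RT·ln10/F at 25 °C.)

The Co²⁺/Co couple has the higher reduction potential and acts as the cathode, so E°_cell = -0.28 − (-0.74) = 0.46 V.
Balancing electrons gives n = 6; the reaction quotient is Q = [Cr³⁺]^2/[Co²⁺]^3 = 1.4 × 10^8.
At 25 °C, E = E° − (0.0592/n) log Q = 0.46 − (0.0592/6)(8.145) = 0.460 − 0.080 = 0.380 V.

0.380 V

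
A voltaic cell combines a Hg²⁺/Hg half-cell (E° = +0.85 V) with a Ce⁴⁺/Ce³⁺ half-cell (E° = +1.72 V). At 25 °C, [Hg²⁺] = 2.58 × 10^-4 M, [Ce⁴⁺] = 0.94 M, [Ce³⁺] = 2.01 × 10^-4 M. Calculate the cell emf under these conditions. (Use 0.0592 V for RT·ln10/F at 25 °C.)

The Ce⁴⁺/Ce³⁺ couple has the higher reduction potential and acts as the cathode, so E°_cell = +1.72 − (+0.85) = 0.87 V.
Balancing electrons gives n = 2; the reaction quotient is Q = [Hg²⁺]·[Ce³⁺]^2/[Ce⁴⁺]^2 = 1.18 × 10^-11.
At 25 °C, E = E° − (0.0592/n) log Q = 0.87 − (0.0592/2)(-10.928) = 0.870 + 0.323 = 1.193 V.

1.19 V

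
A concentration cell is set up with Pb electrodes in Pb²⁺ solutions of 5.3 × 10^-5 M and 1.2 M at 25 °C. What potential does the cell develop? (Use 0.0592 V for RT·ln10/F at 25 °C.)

Both half-cells are Pb²⁺/Pb, so E°_cell = 0. The concentrated side is the cathode; the cell reaction moves Pb²⁺ from high to low concentration with n = 2.
Q = [Pb²⁺]_dilute/[Pb²⁺]_conc = 5.3 × 10^-5/1.2 = 4.42 × 10^-5.
E = 0 − (0.0592/2) log Q = −(0.0592/2)(-4.355) = 0.1289 V.

0.13 V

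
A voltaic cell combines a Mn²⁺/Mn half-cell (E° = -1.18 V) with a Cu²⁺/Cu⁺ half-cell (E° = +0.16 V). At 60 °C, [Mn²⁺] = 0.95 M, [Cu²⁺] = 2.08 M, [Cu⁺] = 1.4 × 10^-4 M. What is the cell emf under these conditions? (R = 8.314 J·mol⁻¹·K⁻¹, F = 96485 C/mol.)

1.62 V

The Cu²⁺/Cu⁺ couple has the higher reduction potential and acts as the cathode, so E°_cell = +0.16 − (-1.18) = 1.34 V.
Balancing electrons gives n = 2; the reaction quotient is Q = [Mn²⁺]·[Cu⁺]^2/[Cu²⁺]^2 = 4.3 × 10^-9.
E = E° − (RT/nF) ln Q = 1.34 − (8.314×333)/(2×96485) × (-19.264) = 1.340 + 0.276 = 1.616 V.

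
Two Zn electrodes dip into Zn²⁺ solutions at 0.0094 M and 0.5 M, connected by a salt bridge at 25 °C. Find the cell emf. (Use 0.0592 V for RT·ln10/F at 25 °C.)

Both half-cells are Zn²⁺/Zn, so E°_cell = 0. The concentrated side is the cathode; the cell reaction moves Zn²⁺ from high to low concentration with n = 2.
Q = [Zn²⁺]_dilute/[Zn²⁺]_conc = 0.0094/0.5 = 0.0188.
E = 0 − (0.0592/2) log Q = −(0.0592/2)(-1.726) = 0.0511 V.

0.051 V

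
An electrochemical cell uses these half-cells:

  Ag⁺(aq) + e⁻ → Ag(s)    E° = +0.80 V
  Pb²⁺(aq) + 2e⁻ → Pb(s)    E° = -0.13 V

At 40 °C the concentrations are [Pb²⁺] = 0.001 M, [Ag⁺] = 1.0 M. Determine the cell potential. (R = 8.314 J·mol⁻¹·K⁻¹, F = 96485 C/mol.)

The Ag⁺/Ag couple has the higher reduction potential and acts as the cathode, so E°_cell = +0.80 − (-0.13) = 0.93 V.
Balancing electrons gives n = 2; the reaction quotient is Q = [Pb²⁺]/[Ag⁺]^2 = 0.00100.
E = E° − (RT/nF) ln Q = 0.93 − (8.314×313)/(2×96485) × (-6.908) = 0.930 + 0.093 = 1.023 V.

1.02 V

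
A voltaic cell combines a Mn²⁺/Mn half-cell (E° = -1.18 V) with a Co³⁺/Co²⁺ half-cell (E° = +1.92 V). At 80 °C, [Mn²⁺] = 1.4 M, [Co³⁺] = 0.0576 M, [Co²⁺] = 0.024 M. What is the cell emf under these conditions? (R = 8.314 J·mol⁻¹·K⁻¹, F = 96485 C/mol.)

The Co³⁺/Co²⁺ couple has the higher reduction potential and acts as the cathode, so E°_cell = +1.92 − (-1.18) = 3.10 V.
Balancing electrons gives n = 2; the reaction quotient is Q = [Mn²⁺]·[Co²⁺]^2/[Co³⁺]^2 = 0.243.
E = E° − (RT/nF) ln Q = 3.10 − (8.314×353)/(2×96485) × (-1.414) = 3.100 + 0.022 = 3.122 V.

3.12 V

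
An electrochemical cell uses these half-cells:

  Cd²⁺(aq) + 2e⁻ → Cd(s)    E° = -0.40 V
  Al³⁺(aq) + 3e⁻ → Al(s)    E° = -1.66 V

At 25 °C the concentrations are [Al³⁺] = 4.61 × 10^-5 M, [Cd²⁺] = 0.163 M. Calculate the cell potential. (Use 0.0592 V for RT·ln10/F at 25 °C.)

1.32 V

The Cd²⁺/Cd couple has the higher reduction potential and acts as the cathode, so E°_cell = -0.40 − (-1.66) = 1.26 V.
Balancing electrons gives n = 6; the reaction quotient is Q = [Al³⁺]^2/[Cd²⁺]^3 = 4.91 × 10^-7.
At 25 °C, E = E° − (0.0592/n) log Q = 1.26 − (0.0592/6)(-6.309) = 1.260 + 0.062 = 1.322 V.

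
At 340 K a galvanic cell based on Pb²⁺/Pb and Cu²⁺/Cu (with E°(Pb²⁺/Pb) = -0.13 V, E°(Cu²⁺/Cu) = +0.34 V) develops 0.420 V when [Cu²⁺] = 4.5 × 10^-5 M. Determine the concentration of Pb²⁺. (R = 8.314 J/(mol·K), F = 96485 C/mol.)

0.0014 M

From the Nernst equation, ln Q = nF(E° − E)/RT = 2×96485×(0.47 − 0.420)/(8.314×340) = 3.413, so Q = 30.4.
With Q = [Pb²⁺]/[Cu²⁺] and the known concentrations, [Pb²⁺] in the numerator gives [Pb²⁺] = 0.0014 M.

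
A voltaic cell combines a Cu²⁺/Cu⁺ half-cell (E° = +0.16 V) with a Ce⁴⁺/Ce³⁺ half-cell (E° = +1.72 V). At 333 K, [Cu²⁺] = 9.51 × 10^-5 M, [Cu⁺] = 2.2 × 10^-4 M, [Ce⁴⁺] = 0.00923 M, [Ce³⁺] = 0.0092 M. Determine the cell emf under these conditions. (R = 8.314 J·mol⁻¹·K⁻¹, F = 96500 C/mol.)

The Ce⁴⁺/Ce³⁺ couple has the higher reduction potential and acts as the cathode, so E°_cell = +1.72 − (+0.16) = 1.56 V.
Balancing electrons gives n = 1; the reaction quotient is Q = [Cu²⁺]·[Ce³⁺]/([Cu⁺]·[Ce⁴⁺]) = 0.431.
E = E° − (RT/nF) ln Q = 1.56 − (8.314×333)/(1×96500) × (-0.842) = 1.560 + 0.024 = 1.584 V.

1.58 V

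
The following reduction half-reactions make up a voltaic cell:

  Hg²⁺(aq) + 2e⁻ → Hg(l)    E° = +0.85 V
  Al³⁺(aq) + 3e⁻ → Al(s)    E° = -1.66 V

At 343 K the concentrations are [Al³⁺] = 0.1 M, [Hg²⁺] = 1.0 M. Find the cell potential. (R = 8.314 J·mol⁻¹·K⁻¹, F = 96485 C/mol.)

2.53 V

The Hg²⁺/Hg couple has the higher reduction potential and acts as the cathode, so E°_cell = +0.85 − (-1.66) = 2.51 V.
Balancing electrons gives n = 6; the reaction quotient is Q = [Al³⁺]^2/[Hg²⁺]^3 = 0.0100.
E = E° − (RT/nF) ln Q = 2.51 − (8.314×343)/(6×96485) × (-4.605) = 2.510 + 0.023 = 2.533 V.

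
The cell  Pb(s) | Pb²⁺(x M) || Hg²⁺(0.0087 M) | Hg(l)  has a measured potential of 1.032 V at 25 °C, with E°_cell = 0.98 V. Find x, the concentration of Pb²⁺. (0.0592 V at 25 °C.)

From the Nernst equation, log Q = n(E° − E)/0.0592 = 2(0.98 − 1.032)/0.0592 = -1.757, so Q = 0.0175.
With Q = [Pb²⁺]/[Hg²⁺] and the known concentrations, [Pb²⁺] in the numerator gives [Pb²⁺] = 1.5 × 10^-4 M.

1.5 × 10^-4 M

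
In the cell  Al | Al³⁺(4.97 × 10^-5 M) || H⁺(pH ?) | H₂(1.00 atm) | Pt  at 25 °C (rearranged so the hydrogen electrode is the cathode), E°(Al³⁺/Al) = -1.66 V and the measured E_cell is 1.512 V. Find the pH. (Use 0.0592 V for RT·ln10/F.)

pH = 3.93

E°_cell = 1.66 V and n = 6.
log Q = n(E° − E)/0.0592 = 6×(1.66 − 1.512)/0.0592 = 15.000.
With Q = [Al³⁺]^2·P(H₂)^3 / [H⁺]^6, solving for [H⁺] gives log[H⁺] = -3.935, so pH = 3.93.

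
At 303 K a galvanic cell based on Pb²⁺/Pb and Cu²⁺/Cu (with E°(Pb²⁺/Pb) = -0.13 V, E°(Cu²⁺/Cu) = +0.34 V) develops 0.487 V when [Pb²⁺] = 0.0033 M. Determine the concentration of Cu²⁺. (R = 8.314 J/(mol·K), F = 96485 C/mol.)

From the Nernst equation, ln Q = nF(E° − E)/RT = 2×96485×(0.47 − 0.487)/(8.314×303) = -1.302, so Q = 0.272.
With Q = [Pb²⁺]/[Cu²⁺] and the known concentrations, [Cu²⁺] in the denominator gives [Cu²⁺] = 0.012 M.

0.012 M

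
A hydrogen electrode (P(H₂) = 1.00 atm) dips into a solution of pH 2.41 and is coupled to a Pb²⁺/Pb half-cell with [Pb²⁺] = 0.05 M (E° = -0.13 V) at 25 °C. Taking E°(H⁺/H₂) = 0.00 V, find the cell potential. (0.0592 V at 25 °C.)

The hydrogen couple is the cathode, so E°_cell = 0.13 V; n = 2.
[H⁺] = 10^(−2.41) = 0.0039 M, and Q = [Pb²⁺]·P(H₂) / [H⁺]^2 = 3300.
E = E° − (0.0592/2) log Q = 0.13 − (0.0592/2)(3.519) = 0.026 V.

0.026 V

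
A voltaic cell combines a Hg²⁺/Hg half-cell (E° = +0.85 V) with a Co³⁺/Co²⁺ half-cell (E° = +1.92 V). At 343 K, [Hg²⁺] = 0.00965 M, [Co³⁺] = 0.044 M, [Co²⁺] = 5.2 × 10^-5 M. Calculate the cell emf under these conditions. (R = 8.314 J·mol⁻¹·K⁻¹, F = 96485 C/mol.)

The Co³⁺/Co²⁺ couple has the higher reduction potential and acts as the cathode, so E°_cell = +1.92 − (+0.85) = 1.07 V.
Balancing electrons gives n = 2; the reaction quotient is Q = [Hg²⁺]·[Co²⁺]^2/[Co³⁺]^2 = 1.35 × 10^-8.
E = E° − (RT/nF) ln Q = 1.07 − (8.314×343)/(2×96485) × (-18.122) = 1.070 + 0.268 = 1.338 V.

1.34 V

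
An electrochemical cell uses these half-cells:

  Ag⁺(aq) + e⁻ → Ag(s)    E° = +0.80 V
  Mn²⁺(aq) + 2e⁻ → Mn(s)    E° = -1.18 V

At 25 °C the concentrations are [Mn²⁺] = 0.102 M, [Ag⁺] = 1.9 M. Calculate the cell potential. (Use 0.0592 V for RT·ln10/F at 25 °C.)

The Ag⁺/Ag couple has the higher reduction potential and acts as the cathode, so E°_cell = +0.80 − (-1.18) = 1.98 V.
Balancing electrons gives n = 2; the reaction quotient is Q = [Mn²⁺]/[Ag⁺]^2 = 0.0283.
At 25 °C, E = E° − (0.0592/n) log Q = 1.98 − (0.0592/2)(-1.549) = 1.980 + 0.046 = 2.026 V.

2.03 V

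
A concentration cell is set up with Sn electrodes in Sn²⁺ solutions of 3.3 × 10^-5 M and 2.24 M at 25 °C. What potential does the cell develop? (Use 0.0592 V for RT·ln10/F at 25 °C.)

Both half-cells are Sn²⁺/Sn, so E°_cell = 0. The concentrated side is the cathode; the cell reaction moves Sn²⁺ from high to low concentration with n = 2.
Q = [Sn²⁺]_dilute/[Sn²⁺]_conc = 3.3 × 10^-5/2.24 = 1.47 × 10^-5.
E = 0 − (0.0592/2) log Q = −(0.0592/2)(-4.832) = 0.1430 V.

0.14 V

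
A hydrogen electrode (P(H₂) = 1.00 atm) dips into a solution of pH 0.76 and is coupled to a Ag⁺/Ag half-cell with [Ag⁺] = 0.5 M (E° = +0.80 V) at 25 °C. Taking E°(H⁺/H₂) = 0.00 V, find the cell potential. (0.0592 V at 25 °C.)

The Ag⁺/Ag couple is the cathode, so E°_cell = 0.80 V; n = 2.
[H⁺] = 10^(−0.76) = 0.17 M, and Q = [H⁺]^2 / ([Ag⁺]^2·P(H₂)) = 0.121.
E = E° − (0.0592/2) log Q = 0.80 − (0.0592/2)(-0.918) = 0.827 V.

0.83 V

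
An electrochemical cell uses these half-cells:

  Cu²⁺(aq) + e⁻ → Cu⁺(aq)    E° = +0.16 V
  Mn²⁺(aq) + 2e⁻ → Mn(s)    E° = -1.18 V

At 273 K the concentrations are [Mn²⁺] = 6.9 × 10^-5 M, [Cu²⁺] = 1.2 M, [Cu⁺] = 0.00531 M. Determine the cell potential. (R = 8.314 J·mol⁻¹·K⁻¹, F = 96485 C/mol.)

The Cu²⁺/Cu⁺ couple has the higher reduction potential and acts as the cathode, so E°_cell = +0.16 − (-1.18) = 1.34 V.
Balancing electrons gives n = 2; the reaction quotient is Q = [Mn²⁺]·[Cu⁺]^2/[Cu²⁺]^2 = 1.35 × 10^-9.
E = E° − (RT/nF) ln Q = 1.34 − (8.314×273)/(2×96485) × (-20.422) = 1.340 + 0.240 = 1.580 V.

1.58 V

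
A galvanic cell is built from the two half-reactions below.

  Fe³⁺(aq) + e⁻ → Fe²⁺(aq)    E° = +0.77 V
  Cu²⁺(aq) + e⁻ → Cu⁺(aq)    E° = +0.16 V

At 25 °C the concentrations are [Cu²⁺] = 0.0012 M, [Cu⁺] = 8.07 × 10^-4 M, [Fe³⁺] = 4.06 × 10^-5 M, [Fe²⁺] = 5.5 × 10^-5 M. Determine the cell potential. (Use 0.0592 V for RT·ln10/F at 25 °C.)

0.592 V

The Fe³⁺/Fe²⁺ couple has the higher reduction potential and acts as the cathode, so E°_cell = +0.77 − (+0.16) = 0.61 V.
Balancing electrons gives n = 1; the reaction quotient is Q = [Cu²⁺]·[Fe²⁺]/([Cu⁺]·[Fe³⁺]) = 2.01.
At 25 °C, E = E° − (0.0592/n) log Q = 0.61 − (0.0592/1)(0.304) = 0.610 − 0.018 = 0.592 V.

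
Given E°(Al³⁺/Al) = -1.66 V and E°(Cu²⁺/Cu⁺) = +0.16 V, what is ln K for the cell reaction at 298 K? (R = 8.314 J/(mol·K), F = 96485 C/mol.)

ln K = 212.6

E°_cell = +0.16 − (-1.66) = 1.82 V, with n = 3 electrons transferred.
At equilibrium E = 0, so the Nernst equation gives ln K = nFE°/RT = (3)(96485)(1.82)/((8.314)(298)) = 212.63.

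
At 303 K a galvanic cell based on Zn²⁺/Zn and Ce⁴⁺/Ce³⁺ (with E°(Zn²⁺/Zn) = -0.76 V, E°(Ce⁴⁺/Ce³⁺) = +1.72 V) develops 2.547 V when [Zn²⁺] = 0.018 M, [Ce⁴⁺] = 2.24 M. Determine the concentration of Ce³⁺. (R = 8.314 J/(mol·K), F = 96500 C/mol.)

From the Nernst equation, ln Q = nF(E° − E)/RT = 2×96500×(2.48 − 2.547)/(8.314×303) = -5.133, so Q = 0.00590.
With Q = [Zn²⁺]·[Ce³⁺]^2/[Ce⁴⁺]^2 and the known concentrations, [Ce³⁺]^2 in the numerator gives [Ce³⁺] = 1.3 M.

1.3 M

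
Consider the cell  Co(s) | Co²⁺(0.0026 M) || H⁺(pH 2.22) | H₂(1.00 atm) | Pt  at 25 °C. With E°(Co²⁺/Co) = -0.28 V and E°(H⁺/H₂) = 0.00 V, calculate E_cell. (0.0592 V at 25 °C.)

0.23 V

The hydrogen couple is the cathode, so E°_cell = 0.28 V; n = 2.
[H⁺] = 10^(−2.22) = 0.0060 M, and Q = [Co²⁺]·P(H₂) / [H⁺]^2 = 71.6.
E = E° − (0.0592/2) log Q = 0.28 − (0.0592/2)(1.855) = 0.225 V.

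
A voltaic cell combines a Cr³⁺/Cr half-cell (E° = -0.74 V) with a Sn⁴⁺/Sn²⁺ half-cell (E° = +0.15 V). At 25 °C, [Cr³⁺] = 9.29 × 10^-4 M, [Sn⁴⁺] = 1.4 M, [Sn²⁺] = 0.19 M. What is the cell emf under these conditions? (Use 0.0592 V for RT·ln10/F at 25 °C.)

0.976 V

The Sn⁴⁺/Sn²⁺ couple has the higher reduction potential and acts as the cathode, so E°_cell = +0.15 − (-0.74) = 0.89 V.
Balancing electrons gives n = 6; the reaction quotient is Q = [Cr³⁺]^2·[Sn²⁺]^3/[Sn⁴⁺]^3 = 2.16 × 10^-9.
At 25 °C, E = E° − (0.0592/n) log Q = 0.89 − (0.0592/6)(-8.666) = 0.890 + 0.086 = 0.976 V.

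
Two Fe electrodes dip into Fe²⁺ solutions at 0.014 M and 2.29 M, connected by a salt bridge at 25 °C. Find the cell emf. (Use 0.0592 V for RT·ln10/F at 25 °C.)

Both half-cells are Fe²⁺/Fe, so E°_cell = 0. The concentrated side is the cathode; the cell reaction moves Fe²⁺ from high to low concentration with n = 2.
Q = [Fe²⁺]_dilute/[Fe²⁺]_conc = 0.014/2.29 = 0.00611.
E = 0 − (0.0592/2) log Q = −(0.0592/2)(-2.214) = 0.0655 V.

0.066 V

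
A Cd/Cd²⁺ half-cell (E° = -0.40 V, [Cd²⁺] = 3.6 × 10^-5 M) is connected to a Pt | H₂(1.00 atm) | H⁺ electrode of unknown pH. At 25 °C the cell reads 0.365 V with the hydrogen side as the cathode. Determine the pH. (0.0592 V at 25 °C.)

E°_cell = 0.40 V and n = 2.
log Q = n(E° − E)/0.0592 = 2×(0.40 − 0.365)/0.0592 = 1.182.
With Q = [Cd²⁺]·P(H₂) / [H⁺]^2, solving for [H⁺] gives log[H⁺] = -2.813, so pH = 2.81.

pH = 2.81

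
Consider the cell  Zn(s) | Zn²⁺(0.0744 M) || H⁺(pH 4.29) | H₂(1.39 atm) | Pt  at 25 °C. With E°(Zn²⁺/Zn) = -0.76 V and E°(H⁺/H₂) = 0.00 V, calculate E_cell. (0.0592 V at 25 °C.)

0.54 V

The hydrogen couple is the cathode, so E°_cell = 0.76 V; n = 2.
[H⁺] = 10^(−4.29) = 5.1 × 10^-5 M, and Q = [Zn²⁺]·P(H₂) / [H⁺]^2 = 3.93 × 10^7.
E = E° − (0.0592/2) log Q = 0.76 − (0.0592/2)(7.595) = 0.535 V.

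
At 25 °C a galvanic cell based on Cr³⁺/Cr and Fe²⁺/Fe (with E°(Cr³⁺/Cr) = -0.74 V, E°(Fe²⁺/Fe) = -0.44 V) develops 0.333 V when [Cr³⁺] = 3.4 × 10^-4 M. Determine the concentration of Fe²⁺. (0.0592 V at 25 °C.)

0.063 M

From the Nernst equation, log Q = n(E° − E)/0.0592 = 6(0.30 − 0.333)/0.0592 = -3.345, so Q = 4.52 × 10^-4.
With Q = [Cr³⁺]^2/[Fe²⁺]^3 and the known concentrations, [Fe²⁺]^3 in the denominator gives [Fe²⁺] = 0.063 M.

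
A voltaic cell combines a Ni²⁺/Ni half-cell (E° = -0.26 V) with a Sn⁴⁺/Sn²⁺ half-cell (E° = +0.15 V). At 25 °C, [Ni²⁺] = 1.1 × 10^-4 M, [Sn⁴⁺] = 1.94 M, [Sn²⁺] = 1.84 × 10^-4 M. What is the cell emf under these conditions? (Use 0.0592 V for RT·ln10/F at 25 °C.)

0.646 V

The Sn⁴⁺/Sn²⁺ couple has the higher reduction potential and acts as the cathode, so E°_cell = +0.15 − (-0.26) = 0.41 V.
Balancing electrons gives n = 2; the reaction quotient is Q = [Ni²⁺]·[Sn²⁺]/[Sn⁴⁺] = 1.04 × 10^-8.
At 25 °C, E = E° − (0.0592/n) log Q = 0.41 − (0.0592/2)(-7.982) = 0.410 + 0.236 = 0.646 V.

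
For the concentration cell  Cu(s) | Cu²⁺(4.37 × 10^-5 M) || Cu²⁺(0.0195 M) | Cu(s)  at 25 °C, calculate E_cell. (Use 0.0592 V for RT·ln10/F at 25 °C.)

Both half-cells are Cu²⁺/Cu, so E°_cell = 0. The concentrated side is the cathode; the cell reaction moves Cu²⁺ from high to low concentration with n = 2.
Q = [Cu²⁺]_dilute/[Cu²⁺]_conc = 4.37 × 10^-5/0.0195 = 0.00224.
E = 0 − (0.0592/2) log Q = −(0.0592/2)(-2.650) = 0.0784 V.

0.078 V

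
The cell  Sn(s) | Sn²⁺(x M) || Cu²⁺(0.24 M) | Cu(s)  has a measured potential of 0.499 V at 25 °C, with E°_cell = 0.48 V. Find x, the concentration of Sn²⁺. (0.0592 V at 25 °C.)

From the Nernst equation, log Q = n(E° − E)/0.0592 = 2(0.48 − 0.499)/0.0592 = -0.642, so Q = 0.228.
With Q = [Sn²⁺]/[Cu²⁺] and the known concentrations, [Sn²⁺] in the numerator gives [Sn²⁺] = 0.055 M.

0.055 M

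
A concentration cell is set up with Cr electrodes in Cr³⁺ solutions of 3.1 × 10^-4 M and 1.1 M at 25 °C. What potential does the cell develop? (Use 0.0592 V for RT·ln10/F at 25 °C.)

Both half-cells are Cr³⁺/Cr, so E°_cell = 0. The concentrated side is the cathode; the cell reaction moves Cr³⁺ from high to low concentration with n = 3.
Q = [Cr³⁺]_dilute/[Cr³⁺]_conc = 3.1 × 10^-4/1.1 = 2.82 × 10^-4.
E = 0 − (0.0592/3) log Q = −(0.0592/3)(-3.550) = 0.0701 V.

0.070 V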